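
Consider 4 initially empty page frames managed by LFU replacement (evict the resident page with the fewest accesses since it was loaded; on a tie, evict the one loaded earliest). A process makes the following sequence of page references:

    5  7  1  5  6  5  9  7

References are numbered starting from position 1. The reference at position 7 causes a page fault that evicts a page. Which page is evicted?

pos 1: 5 -> miss, frames [5]
pos 2: 7 -> miss, frames [5, 7]
pos 3: 1 -> miss, frames [5, 7, 1]
pos 4: 5 -> hit
pos 5: 6 -> miss, frames [5, 7, 1, 6]
pos 6: 5 -> hit
pos 7: 9 -> miss, evict 7, frames [5, 1, 6, 9]
At position 7, page 7 is evicted.

7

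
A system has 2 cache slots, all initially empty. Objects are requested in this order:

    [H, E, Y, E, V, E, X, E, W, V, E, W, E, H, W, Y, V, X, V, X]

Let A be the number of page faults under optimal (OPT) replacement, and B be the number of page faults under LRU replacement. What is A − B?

Under OPT: F F F . F . F . F F . F . F . F F F . . → 12 faults.
Under LRU: F F F . F . F . F F F F . F F F F F . . → 14 faults.
A − B = 12 − 14 = -2.

-2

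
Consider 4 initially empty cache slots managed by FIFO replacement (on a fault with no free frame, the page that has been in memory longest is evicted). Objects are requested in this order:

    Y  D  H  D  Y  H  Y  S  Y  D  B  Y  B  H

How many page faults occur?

6

Y → fault, frames [Y]
D → fault, frames [Y, D]
H → fault, frames [Y, D, H]
D → hit
Y → hit
H → hit
Y → hit
S → fault, frames [Y, D, H, S]
Y → hit
D → hit
B → fault, evict Y, frames [D, H, S, B]
Y → fault, evict D, frames [H, S, B, Y]
B → hit
H → hit
Page faults: 6.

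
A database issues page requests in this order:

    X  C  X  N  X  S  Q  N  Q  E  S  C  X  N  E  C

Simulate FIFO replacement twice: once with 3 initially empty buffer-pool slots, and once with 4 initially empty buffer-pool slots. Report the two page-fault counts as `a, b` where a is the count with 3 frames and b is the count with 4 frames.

11, 9

3 frames: F F . F . F F . . F . F F F F F → 11 faults.
4 frames: F F . F . F F . . F . F F F . . → 9 faults.
9 < 11: adding a frame reduced faults, as is typical.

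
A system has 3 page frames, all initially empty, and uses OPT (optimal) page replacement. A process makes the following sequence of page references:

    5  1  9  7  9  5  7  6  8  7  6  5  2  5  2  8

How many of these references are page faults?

8

5 → miss, frames (5)
1 → miss, frames (5 1)
9 → miss, frames (5 1 9)
7 → miss, evict 1, frames (5 9 7)
9 → hit
5 → hit
7 → hit
6 → miss, evict 9, frames (5 7 6)
8 → miss, evict 5, frames (7 6 8)
7 → hit
6 → hit
5 → miss, evict 6, frames (7 8 5)
2 → miss, evict 7, frames (8 5 2)
5 → hit
2 → hit
8 → hit
Page faults: 8.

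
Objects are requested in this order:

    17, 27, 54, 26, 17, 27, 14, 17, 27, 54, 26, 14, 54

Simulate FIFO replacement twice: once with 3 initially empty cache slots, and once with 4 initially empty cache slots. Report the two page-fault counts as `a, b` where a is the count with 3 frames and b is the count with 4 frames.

3 frames: F F F F F F F . . F F . . → 9 faults.
4 frames: F F F F . . F F F F F F . → 10 faults.
10 > 9: adding a frame increased faults — Belady's anomaly.

9, 10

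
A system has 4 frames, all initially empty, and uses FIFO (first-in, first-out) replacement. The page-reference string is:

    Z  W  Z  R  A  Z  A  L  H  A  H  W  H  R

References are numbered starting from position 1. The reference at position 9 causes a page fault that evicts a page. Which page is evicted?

pos 1: Z: fault, frames {Z}
pos 2: W: fault, frames {Z,W}
pos 3: Z: hit
pos 4: R: fault, frames {Z,W,R}
pos 5: A: fault, frames {Z,W,R,A}
pos 6: Z: hit
pos 7: A: hit
pos 8: L: fault, evict Z, frames {W,R,A,L}
pos 9: H: fault, evict W, frames {R,A,L,H}
At position 9, page W is evicted.

W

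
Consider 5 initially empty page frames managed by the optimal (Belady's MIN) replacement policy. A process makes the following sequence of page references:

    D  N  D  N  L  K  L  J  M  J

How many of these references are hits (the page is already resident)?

D -> fault, frames (D)
N -> fault, frames (D N)
D -> hit
N -> hit
L -> fault, frames (D N L)
K -> fault, frames (D N L K)
L -> hit
J -> fault, frames (D N L K J)
M -> fault, evict K, frames (D N L J M)
J -> hit
Hits: 4.

4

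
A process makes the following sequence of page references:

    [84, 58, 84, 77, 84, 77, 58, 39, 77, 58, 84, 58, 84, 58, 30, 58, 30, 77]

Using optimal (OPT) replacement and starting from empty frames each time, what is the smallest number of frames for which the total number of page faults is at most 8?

f=1: 18 faults
f=2: 9 faults
f=3: 6 faults
f=4: 5 faults
f=5: 5 faults
Smallest f with faults ≤ 8 is 3.

3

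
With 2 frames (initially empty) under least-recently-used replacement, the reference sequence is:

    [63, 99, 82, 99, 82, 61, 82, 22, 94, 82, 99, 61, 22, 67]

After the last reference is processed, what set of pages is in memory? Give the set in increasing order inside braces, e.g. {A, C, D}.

63 → fault, frames (63)
99 → fault, frames (63 99)
82 → fault, evict 63, frames (99 82)
99 → hit
82 → hit
61 → fault, evict 99, frames (82 61)
82 → hit
22 → fault, evict 61, frames (82 22)
94 → fault, evict 82, frames (22 94)
82 → fault, evict 22, frames (94 82)
99 → fault, evict 94, frames (82 99)
61 → fault, evict 82, frames (99 61)
22 → fault, evict 99, frames (61 22)
67 → fault, evict 61, frames (22 67)

{22, 67}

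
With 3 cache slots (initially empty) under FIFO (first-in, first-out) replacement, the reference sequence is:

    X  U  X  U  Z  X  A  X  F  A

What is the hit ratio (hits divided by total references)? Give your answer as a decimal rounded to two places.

X → miss, frames (X)
U → miss, frames (X U)
X → hit
U → hit
Z → miss, frames (X U Z)
X → hit
A → miss, evict X, frames (U Z A)
X → miss, evict U, frames (Z A X)
F → miss, evict Z, frames (A X F)
A → hit
Hits: 4 of 10 references → 4/10 = 0.4000.

0.40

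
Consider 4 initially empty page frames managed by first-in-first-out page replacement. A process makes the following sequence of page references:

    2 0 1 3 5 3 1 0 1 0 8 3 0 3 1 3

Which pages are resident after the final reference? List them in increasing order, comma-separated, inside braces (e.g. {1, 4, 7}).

{0, 1, 3, 8}

2: fault, frames {2}
0: fault, frames {2,0}
1: fault, frames {2,0,1}
3: fault, frames {2,0,1,3}
5: fault, evict 2, frames {0,1,3,5}
3: hit
1: hit
0: hit
1: hit
0: hit
8: fault, evict 0, frames {1,3,5,8}
3: hit
0: fault, evict 1, frames {3,5,8,0}
3: hit
1: fault, evict 3, frames {5,8,0,1}
3: fault, evict 5, frames {8,0,1,3}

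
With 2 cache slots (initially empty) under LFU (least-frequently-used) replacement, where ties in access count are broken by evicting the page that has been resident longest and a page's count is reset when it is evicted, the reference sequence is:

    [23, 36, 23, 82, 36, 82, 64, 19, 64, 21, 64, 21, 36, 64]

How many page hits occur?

1

23: miss, frames (23)
36: miss, frames (23 36)
23: hit
82: miss, evict 36, frames (23 82)
36: miss, evict 82, frames (23 36)
82: miss, evict 36, frames (23 82)
64: miss, evict 82, frames (23 64)
19: miss, evict 64, frames (23 19)
64: miss, evict 19, frames (23 64)
21: miss, evict 64, frames (23 21)
64: miss, evict 21, frames (23 64)
21: miss, evict 64, frames (23 21)
36: miss, evict 21, frames (23 36)
64: miss, evict 36, frames (23 64)
Hits: 1.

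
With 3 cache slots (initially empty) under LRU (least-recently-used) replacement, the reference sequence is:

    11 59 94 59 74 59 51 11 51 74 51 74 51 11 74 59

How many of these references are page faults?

8

11: miss, frames {11}
59: miss, frames {11,59}
94: miss, frames {11,59,94}
59: hit
74: miss, evict 11, frames {94,59,74}
59: hit
51: miss, evict 94, frames {74,59,51}
11: miss, evict 74, frames {59,51,11}
51: hit
74: miss, evict 59, frames {11,51,74}
51: hit
74: hit
51: hit
11: hit
74: hit
59: miss, evict 51, frames {11,74,59}
Page faults: 8.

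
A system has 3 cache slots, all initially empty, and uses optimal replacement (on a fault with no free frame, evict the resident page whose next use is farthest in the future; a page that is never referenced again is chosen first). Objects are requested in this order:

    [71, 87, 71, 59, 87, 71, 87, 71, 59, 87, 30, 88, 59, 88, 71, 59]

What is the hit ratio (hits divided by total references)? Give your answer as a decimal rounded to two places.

71 → fault, frames [71]
87 → fault, frames [71, 87]
71 → hit
59 → fault, frames [71, 87, 59]
87 → hit
71 → hit
87 → hit
71 → hit
59 → hit
87 → hit
30 → fault, evict 87, frames [71, 59, 30]
88 → fault, evict 30, frames [71, 59, 88]
59 → hit
88 → hit
71 → hit
59 → hit
Hits: 11 of 16 references → 11/16 = 0.6875.

0.69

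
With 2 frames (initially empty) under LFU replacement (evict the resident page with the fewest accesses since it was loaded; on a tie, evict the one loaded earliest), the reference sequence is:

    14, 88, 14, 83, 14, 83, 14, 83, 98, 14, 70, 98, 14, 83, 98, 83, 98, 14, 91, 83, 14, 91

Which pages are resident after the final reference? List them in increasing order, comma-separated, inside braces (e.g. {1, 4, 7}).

14 → miss, frames {14}
88 → miss, frames {14,88}
14 → hit
83 → miss, evict 88, frames {14,83}
14 → hit
83 → hit
14 → hit
83 → hit
98 → miss, evict 83, frames {14,98}
14 → hit
70 → miss, evict 98, frames {14,70}
98 → miss, evict 70, frames {14,98}
14 → hit
83 → miss, evict 98, frames {14,83}
98 → miss, evict 83, frames {14,98}
83 → miss, evict 98, frames {14,83}
98 → miss, evict 83, frames {14,98}
14 → hit
91 → miss, evict 98, frames {14,91}
83 → miss, evict 91, frames {14,83}
14 → hit
91 → miss, evict 83, frames {14,91}

{14, 91}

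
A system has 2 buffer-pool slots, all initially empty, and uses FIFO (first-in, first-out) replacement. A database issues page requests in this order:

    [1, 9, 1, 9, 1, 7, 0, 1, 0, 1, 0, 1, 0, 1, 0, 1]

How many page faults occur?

1 -> miss, frames (1)
9 -> miss, frames (1 9)
1 -> hit
9 -> hit
1 -> hit
7 -> miss, evict 1, frames (9 7)
0 -> miss, evict 9, frames (7 0)
1 -> miss, evict 7, frames (0 1)
0 -> hit
1 -> hit
0 -> hit
1 -> hit
0 -> hit
1 -> hit
0 -> hit
1 -> hit
Page faults: 5.

5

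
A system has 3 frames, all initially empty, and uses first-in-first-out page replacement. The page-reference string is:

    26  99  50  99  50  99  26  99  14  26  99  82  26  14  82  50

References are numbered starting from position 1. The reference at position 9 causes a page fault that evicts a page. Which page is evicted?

pos 1: 26 -> fault, frames [26]
pos 2: 99 -> fault, frames [26, 99]
pos 3: 50 -> fault, frames [26, 99, 50]
pos 4: 99 -> hit
pos 5: 50 -> hit
pos 6: 99 -> hit
pos 7: 26 -> hit
pos 8: 99 -> hit
pos 9: 14 -> fault, evict 26, frames [99, 50, 14]
At position 9, page 26 is evicted.

26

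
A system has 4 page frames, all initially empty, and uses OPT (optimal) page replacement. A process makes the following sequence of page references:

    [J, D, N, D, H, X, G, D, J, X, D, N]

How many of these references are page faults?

7

J → fault, frames {J}
D → fault, frames {J,D}
N → fault, frames {J,D,N}
D → hit
H → fault, frames {J,D,N,H}
X → fault, evict H, frames {J,D,N,X}
G → fault, evict N, frames {J,D,X,G}
D → hit
J → hit
X → hit
D → hit
N → fault, evict G, frames {J,D,X,N}
Page faults: 7.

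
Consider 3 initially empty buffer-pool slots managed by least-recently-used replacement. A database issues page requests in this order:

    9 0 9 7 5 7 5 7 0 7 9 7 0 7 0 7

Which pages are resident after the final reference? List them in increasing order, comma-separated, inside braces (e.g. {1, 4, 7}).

9: fault, frames (9)
0: fault, frames (9 0)
9: hit
7: fault, frames (0 9 7)
5: fault, evict 0, frames (9 7 5)
7: hit
5: hit
7: hit
0: fault, evict 9, frames (5 7 0)
7: hit
9: fault, evict 5, frames (0 7 9)
7: hit
0: hit
7: hit
0: hit
7: hit

{0, 7, 9}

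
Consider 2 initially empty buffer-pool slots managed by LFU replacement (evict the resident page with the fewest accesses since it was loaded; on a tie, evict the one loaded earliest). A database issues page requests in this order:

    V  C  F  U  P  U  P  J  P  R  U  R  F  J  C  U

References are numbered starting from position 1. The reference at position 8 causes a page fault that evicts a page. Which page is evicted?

U

pos 1: V -> miss, frames (V)
pos 2: C -> miss, frames (V C)
pos 3: F -> miss, evict V, frames (C F)
pos 4: U -> miss, evict C, frames (F U)
pos 5: P -> miss, evict F, frames (U P)
pos 6: U -> hit
pos 7: P -> hit
pos 8: J -> miss, evict U, frames (P J)
At position 8, page U is evicted.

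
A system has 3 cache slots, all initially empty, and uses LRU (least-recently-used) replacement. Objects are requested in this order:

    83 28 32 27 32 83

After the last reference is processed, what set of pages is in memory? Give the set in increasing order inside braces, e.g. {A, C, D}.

83: miss, frames [83]
28: miss, frames [83, 28]
32: miss, frames [83, 28, 32]
27: miss, evict 83, frames [28, 32, 27]
32: hit
83: miss, evict 28, frames [27, 32, 83]

{27, 32, 83}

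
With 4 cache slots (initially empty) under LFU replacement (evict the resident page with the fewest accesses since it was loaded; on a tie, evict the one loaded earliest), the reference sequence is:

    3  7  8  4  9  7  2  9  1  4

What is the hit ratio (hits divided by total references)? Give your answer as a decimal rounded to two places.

3 -> fault, frames (3)
7 -> fault, frames (3 7)
8 -> fault, frames (3 7 8)
4 -> fault, frames (3 7 8 4)
9 -> fault, evict 3, frames (7 8 4 9)
7 -> hit
2 -> fault, evict 8, frames (7 4 9 2)
9 -> hit
1 -> fault, evict 4, frames (7 9 2 1)
4 -> fault, evict 2, frames (7 9 1 4)
Hits: 2 of 10 references → 2/10 = 0.2000.

0.20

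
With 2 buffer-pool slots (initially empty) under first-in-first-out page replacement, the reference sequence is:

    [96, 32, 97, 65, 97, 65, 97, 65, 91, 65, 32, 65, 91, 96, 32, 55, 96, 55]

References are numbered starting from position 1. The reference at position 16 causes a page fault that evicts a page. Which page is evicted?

96

pos 1: 96 → fault, frames (96)
pos 2: 32 → fault, frames (96 32)
pos 3: 97 → fault, evict 96, frames (32 97)
pos 4: 65 → fault, evict 32, frames (97 65)
pos 5: 97 → hit
pos 6: 65 → hit
pos 7: 97 → hit
pos 8: 65 → hit
pos 9: 91 → fault, evict 97, frames (65 91)
pos 10: 65 → hit
pos 11: 32 → fault, evict 65, frames (91 32)
pos 12: 65 → fault, evict 91, frames (32 65)
pos 13: 91 → fault, evict 32, frames (65 91)
pos 14: 96 → fault, evict 65, frames (91 96)
pos 15: 32 → fault, evict 91, frames (96 32)
pos 16: 55 → fault, evict 96, frames (32 55)
At position 16, page 96 is evicted.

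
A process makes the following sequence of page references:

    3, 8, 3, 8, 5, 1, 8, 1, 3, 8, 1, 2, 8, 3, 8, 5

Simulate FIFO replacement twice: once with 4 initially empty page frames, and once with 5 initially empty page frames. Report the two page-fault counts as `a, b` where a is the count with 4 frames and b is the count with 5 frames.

4 frames: F F . . F F . . . . . F . F F F → 8 faults.
5 frames: F F . . F F . . . . . F . . . . → 5 faults.
5 < 8: adding a frame reduced faults, as is typical.

8, 5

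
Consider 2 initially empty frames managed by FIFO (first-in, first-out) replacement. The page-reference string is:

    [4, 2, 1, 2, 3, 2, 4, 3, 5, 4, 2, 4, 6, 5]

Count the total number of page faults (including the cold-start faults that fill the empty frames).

12

4: fault, frames [4]
2: fault, frames [4, 2]
1: fault, evict 4, frames [2, 1]
2: hit
3: fault, evict 2, frames [1, 3]
2: fault, evict 1, frames [3, 2]
4: fault, evict 3, frames [2, 4]
3: fault, evict 2, frames [4, 3]
5: fault, evict 4, frames [3, 5]
4: fault, evict 3, frames [5, 4]
2: fault, evict 5, frames [4, 2]
4: hit
6: fault, evict 4, frames [2, 6]
5: fault, evict 2, frames [6, 5]
Page faults: 12.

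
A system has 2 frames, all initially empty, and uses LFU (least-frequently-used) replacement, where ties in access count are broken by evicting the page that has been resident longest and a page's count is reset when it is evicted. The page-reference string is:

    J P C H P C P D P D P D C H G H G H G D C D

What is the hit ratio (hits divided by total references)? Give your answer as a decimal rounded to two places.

J: miss, frames [J]
P: miss, frames [J, P]
C: miss, evict J, frames [P, C]
H: miss, evict P, frames [C, H]
P: miss, evict C, frames [H, P]
C: miss, evict H, frames [P, C]
P: hit
D: miss, evict C, frames [P, D]
P: hit
D: hit
P: hit
D: hit
C: miss, evict D, frames [P, C]
H: miss, evict C, frames [P, H]
G: miss, evict H, frames [P, G]
H: miss, evict G, frames [P, H]
G: miss, evict H, frames [P, G]
H: miss, evict G, frames [P, H]
G: miss, evict H, frames [P, G]
D: miss, evict G, frames [P, D]
C: miss, evict D, frames [P, C]
D: miss, evict C, frames [P, D]
Hits: 5 of 22 references → 5/22 = 0.2273.

0.23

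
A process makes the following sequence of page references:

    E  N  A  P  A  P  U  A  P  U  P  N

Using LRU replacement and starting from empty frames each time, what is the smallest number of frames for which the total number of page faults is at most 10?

2

f=1: 12 faults
f=2: 9 faults
f=3: 6 faults
f=4: 5 faults
f=5: 5 faults
Smallest f with faults ≤ 10 is 2.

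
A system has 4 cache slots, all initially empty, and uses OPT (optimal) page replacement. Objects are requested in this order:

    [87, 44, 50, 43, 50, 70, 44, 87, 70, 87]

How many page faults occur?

5

87 -> miss, frames [87]
44 -> miss, frames [87, 44]
50 -> miss, frames [87, 44, 50]
43 -> miss, frames [87, 44, 50, 43]
50 -> hit
70 -> miss, evict 43, frames [87, 44, 50, 70]
44 -> hit
87 -> hit
70 -> hit
87 -> hit
Page faults: 5.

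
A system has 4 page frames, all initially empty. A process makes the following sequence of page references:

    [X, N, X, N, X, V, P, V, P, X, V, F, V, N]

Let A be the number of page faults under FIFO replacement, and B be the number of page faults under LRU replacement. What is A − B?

-1

Under FIFO: F F . . . F F . . . . F . . → 5 faults.
Under LRU: F F . . . F F . . . . F . F → 6 faults.
A − B = 5 − 6 = -1.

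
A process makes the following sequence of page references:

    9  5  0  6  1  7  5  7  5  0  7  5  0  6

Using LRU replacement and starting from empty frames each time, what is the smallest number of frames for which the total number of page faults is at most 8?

5

f=1: 14 faults
f=2: 12 faults
f=3: 9 faults
f=4: 9 faults
f=5: 6 faults
f=6: 6 faults
Smallest f with faults ≤ 8 is 5.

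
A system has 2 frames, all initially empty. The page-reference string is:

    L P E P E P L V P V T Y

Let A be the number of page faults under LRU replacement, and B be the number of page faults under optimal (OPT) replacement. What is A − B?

1

Under LRU: F F F . . . F F F . F F → 8 faults.
Under OPT: F F F . . . F F . . F F → 7 faults.
A − B = 8 − 7 = 1.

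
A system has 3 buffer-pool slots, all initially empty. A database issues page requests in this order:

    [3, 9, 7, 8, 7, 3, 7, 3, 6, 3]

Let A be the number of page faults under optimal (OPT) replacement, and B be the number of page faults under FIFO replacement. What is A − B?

Under OPT: F F F F . . . . F . → 5 faults.
Under FIFO: F F F F . F . . F . → 6 faults.
A − B = 5 − 6 = -1.

-1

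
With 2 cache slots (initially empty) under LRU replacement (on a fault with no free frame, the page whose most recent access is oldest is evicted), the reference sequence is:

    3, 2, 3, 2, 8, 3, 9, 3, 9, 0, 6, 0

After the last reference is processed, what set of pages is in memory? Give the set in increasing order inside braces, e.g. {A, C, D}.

{0, 6}

3 → miss, frames {3}
2 → miss, frames {3,2}
3 → hit
2 → hit
8 → miss, evict 3, frames {2,8}
3 → miss, evict 2, frames {8,3}
9 → miss, evict 8, frames {3,9}
3 → hit
9 → hit
0 → miss, evict 3, frames {9,0}
6 → miss, evict 9, frames {0,6}
0 → hit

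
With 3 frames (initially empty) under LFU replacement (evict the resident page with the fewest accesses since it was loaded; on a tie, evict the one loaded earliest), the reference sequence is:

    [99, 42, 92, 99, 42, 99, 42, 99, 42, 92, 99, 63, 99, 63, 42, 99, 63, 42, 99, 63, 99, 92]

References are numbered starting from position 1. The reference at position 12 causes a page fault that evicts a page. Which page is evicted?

92

pos 1: 99 → miss, frames [99]
pos 2: 42 → miss, frames [99, 42]
pos 3: 92 → miss, frames [99, 42, 92]
pos 4: 99 → hit
pos 5: 42 → hit
pos 6: 99 → hit
pos 7: 42 → hit
pos 8: 99 → hit
pos 9: 42 → hit
pos 10: 92 → hit
pos 11: 99 → hit
pos 12: 63 → miss, evict 92, frames [99, 42, 63]
At position 12, page 92 is evicted.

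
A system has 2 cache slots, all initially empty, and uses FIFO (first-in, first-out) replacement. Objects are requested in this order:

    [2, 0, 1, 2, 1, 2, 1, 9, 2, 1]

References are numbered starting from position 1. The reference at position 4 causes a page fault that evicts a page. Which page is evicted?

pos 1: 2 → miss, frames (2)
pos 2: 0 → miss, frames (2 0)
pos 3: 1 → miss, evict 2, frames (0 1)
pos 4: 2 → miss, evict 0, frames (1 2)
At position 4, page 0 is evicted.

0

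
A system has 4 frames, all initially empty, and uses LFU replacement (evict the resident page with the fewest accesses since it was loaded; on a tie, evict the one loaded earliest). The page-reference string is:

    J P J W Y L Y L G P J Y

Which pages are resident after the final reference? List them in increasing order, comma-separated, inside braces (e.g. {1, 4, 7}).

J: fault, frames {J}
P: fault, frames {J,P}
J: hit
W: fault, frames {J,P,W}
Y: fault, frames {J,P,W,Y}
L: fault, evict P, frames {J,W,Y,L}
Y: hit
L: hit
G: fault, evict W, frames {J,Y,L,G}
P: fault, evict G, frames {J,Y,L,P}
J: hit
Y: hit

{J, L, P, Y}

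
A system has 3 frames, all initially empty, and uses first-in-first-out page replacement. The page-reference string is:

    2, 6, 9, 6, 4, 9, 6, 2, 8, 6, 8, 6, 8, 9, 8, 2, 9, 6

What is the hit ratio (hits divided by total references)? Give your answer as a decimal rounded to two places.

0.50

2 → miss, frames [2]
6 → miss, frames [2, 6]
9 → miss, frames [2, 6, 9]
6 → hit
4 → miss, evict 2, frames [6, 9, 4]
9 → hit
6 → hit
2 → miss, evict 6, frames [9, 4, 2]
8 → miss, evict 9, frames [4, 2, 8]
6 → miss, evict 4, frames [2, 8, 6]
8 → hit
6 → hit
8 → hit
9 → miss, evict 2, frames [8, 6, 9]
8 → hit
2 → miss, evict 8, frames [6, 9, 2]
9 → hit
6 → hit
Hits: 9 of 18 references → 9/18 = 0.5000.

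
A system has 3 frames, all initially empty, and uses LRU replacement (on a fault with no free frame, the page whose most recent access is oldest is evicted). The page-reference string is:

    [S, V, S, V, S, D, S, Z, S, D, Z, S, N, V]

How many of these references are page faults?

6

S -> fault, frames {S}
V -> fault, frames {S,V}
S -> hit
V -> hit
S -> hit
D -> fault, frames {V,S,D}
S -> hit
Z -> fault, evict V, frames {D,S,Z}
S -> hit
D -> hit
Z -> hit
S -> hit
N -> fault, evict D, frames {Z,S,N}
V -> fault, evict Z, frames {S,N,V}
Page faults: 6.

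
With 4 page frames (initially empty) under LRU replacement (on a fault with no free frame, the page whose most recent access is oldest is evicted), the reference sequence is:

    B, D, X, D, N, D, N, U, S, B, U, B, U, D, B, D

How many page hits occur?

8

B -> fault, frames (B)
D -> fault, frames (B D)
X -> fault, frames (B D X)
D -> hit
N -> fault, frames (B X D N)
D -> hit
N -> hit
U -> fault, evict B, frames (X D N U)
S -> fault, evict X, frames (D N U S)
B -> fault, evict D, frames (N U S B)
U -> hit
B -> hit
U -> hit
D -> fault, evict N, frames (S B U D)
B -> hit
D -> hit
Hits: 8.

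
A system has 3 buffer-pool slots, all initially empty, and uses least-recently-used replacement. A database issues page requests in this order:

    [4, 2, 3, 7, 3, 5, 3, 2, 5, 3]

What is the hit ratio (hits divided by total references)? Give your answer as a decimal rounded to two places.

4 -> miss, frames [4]
2 -> miss, frames [4, 2]
3 -> miss, frames [4, 2, 3]
7 -> miss, evict 4, frames [2, 3, 7]
3 -> hit
5 -> miss, evict 2, frames [7, 3, 5]
3 -> hit
2 -> miss, evict 7, frames [5, 3, 2]
5 -> hit
3 -> hit
Hits: 4 of 10 references → 4/10 = 0.4000.

0.40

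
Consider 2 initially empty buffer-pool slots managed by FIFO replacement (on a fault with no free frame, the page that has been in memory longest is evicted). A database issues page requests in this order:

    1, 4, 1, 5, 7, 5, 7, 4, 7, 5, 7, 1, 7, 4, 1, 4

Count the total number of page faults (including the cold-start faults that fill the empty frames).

1 → fault, frames {1}
4 → fault, frames {1,4}
1 → hit
5 → fault, evict 1, frames {4,5}
7 → fault, evict 4, frames {5,7}
5 → hit
7 → hit
4 → fault, evict 5, frames {7,4}
7 → hit
5 → fault, evict 7, frames {4,5}
7 → fault, evict 4, frames {5,7}
1 → fault, evict 5, frames {7,1}
7 → hit
4 → fault, evict 7, frames {1,4}
1 → hit
4 → hit
Page faults: 9.

9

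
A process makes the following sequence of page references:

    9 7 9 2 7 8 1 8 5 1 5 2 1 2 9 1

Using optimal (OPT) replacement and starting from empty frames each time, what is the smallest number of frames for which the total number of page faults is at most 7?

3

f=1: 16 faults
f=2: 8 faults
f=3: 7 faults
f=4: 6 faults
f=5: 6 faults
f=6: 6 faults
Smallest f with faults ≤ 7 is 3.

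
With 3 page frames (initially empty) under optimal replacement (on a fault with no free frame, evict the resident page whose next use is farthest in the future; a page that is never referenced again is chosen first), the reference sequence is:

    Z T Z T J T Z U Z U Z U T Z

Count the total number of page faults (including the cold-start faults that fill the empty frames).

4

Z -> miss, frames [Z]
T -> miss, frames [Z, T]
Z -> hit
T -> hit
J -> miss, frames [Z, T, J]
T -> hit
Z -> hit
U -> miss, evict J, frames [Z, T, U]
Z -> hit
U -> hit
Z -> hit
U -> hit
T -> hit
Z -> hit
Page faults: 4.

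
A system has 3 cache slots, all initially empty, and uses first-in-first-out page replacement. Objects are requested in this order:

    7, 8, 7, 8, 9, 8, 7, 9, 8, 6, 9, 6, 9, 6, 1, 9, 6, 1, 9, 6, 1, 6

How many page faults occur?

7 → fault, frames [7]
8 → fault, frames [7, 8]
7 → hit
8 → hit
9 → fault, frames [7, 8, 9]
8 → hit
7 → hit
9 → hit
8 → hit
6 → fault, evict 7, frames [8, 9, 6]
9 → hit
6 → hit
9 → hit
6 → hit
1 → fault, evict 8, frames [9, 6, 1]
9 → hit
6 → hit
1 → hit
9 → hit
6 → hit
1 → hit
6 → hit
Page faults: 5.

5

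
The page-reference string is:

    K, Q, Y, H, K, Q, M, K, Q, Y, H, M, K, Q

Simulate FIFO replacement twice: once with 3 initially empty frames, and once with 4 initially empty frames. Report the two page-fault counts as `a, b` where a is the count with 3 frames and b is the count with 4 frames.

11, 12

3 frames: F F F F F F F . . F F . F F → 11 faults.
4 frames: F F F F . . F F F F F F F F → 12 faults.
12 > 11: adding a frame increased faults — Belady's anomaly.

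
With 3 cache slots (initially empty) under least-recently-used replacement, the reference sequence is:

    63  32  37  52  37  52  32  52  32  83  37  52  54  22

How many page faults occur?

63 -> fault, frames {63}
32 -> fault, frames {63,32}
37 -> fault, frames {63,32,37}
52 -> fault, evict 63, frames {32,37,52}
37 -> hit
52 -> hit
32 -> hit
52 -> hit
32 -> hit
83 -> fault, evict 37, frames {52,32,83}
37 -> fault, evict 52, frames {32,83,37}
52 -> fault, evict 32, frames {83,37,52}
54 -> fault, evict 83, frames {37,52,54}
22 -> fault, evict 37, frames {52,54,22}
Page faults: 9.

9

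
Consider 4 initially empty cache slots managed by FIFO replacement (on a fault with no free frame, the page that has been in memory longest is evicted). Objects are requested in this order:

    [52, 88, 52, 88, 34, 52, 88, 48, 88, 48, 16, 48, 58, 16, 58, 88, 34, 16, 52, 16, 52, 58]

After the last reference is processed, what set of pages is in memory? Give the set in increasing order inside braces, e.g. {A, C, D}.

52: fault, frames (52)
88: fault, frames (52 88)
52: hit
88: hit
34: fault, frames (52 88 34)
52: hit
88: hit
48: fault, frames (52 88 34 48)
88: hit
48: hit
16: fault, evict 52, frames (88 34 48 16)
48: hit
58: fault, evict 88, frames (34 48 16 58)
16: hit
58: hit
88: fault, evict 34, frames (48 16 58 88)
34: fault, evict 48, frames (16 58 88 34)
16: hit
52: fault, evict 16, frames (58 88 34 52)
16: fault, evict 58, frames (88 34 52 16)
52: hit
58: fault, evict 88, frames (34 52 16 58)

{16, 34, 52, 58}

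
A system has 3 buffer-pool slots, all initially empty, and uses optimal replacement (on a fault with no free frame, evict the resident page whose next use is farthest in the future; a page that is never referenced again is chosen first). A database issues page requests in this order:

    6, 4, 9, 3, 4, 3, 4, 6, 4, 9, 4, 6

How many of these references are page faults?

5

6 → fault, frames (6)
4 → fault, frames (6 4)
9 → fault, frames (6 4 9)
3 → fault, evict 9, frames (6 4 3)
4 → hit
3 → hit
4 → hit
6 → hit
4 → hit
9 → fault, evict 3, frames (6 4 9)
4 → hit
6 → hit
Page faults: 5.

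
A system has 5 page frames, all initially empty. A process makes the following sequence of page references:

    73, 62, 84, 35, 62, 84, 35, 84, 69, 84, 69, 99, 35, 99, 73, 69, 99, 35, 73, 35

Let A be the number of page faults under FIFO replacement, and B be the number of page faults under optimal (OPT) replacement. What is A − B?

Under FIFO: F F F F . . . . F . . F . . F . . . . . → 7 faults.
Under OPT: F F F F . . . . F . . F . . . . . . . . → 6 faults.
A − B = 7 − 6 = 1.

1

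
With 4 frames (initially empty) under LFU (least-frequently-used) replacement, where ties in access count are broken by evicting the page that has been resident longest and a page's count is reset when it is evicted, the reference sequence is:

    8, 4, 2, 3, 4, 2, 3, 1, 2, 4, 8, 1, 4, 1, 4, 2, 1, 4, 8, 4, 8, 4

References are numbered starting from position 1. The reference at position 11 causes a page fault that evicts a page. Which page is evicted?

1

pos 1: 8: fault, frames (8)
pos 2: 4: fault, frames (8 4)
pos 3: 2: fault, frames (8 4 2)
pos 4: 3: fault, frames (8 4 2 3)
pos 5: 4: hit
pos 6: 2: hit
pos 7: 3: hit
pos 8: 1: fault, evict 8, frames (4 2 3 1)
pos 9: 2: hit
pos 10: 4: hit
pos 11: 8: fault, evict 1, frames (4 2 3 8)
At position 11, page 1 is evicted.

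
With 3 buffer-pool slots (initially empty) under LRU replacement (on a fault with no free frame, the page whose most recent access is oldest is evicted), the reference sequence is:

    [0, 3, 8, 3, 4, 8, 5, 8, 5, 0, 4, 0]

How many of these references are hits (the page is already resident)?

5

0: fault, frames (0)
3: fault, frames (0 3)
8: fault, frames (0 3 8)
3: hit
4: fault, evict 0, frames (8 3 4)
8: hit
5: fault, evict 3, frames (4 8 5)
8: hit
5: hit
0: fault, evict 4, frames (8 5 0)
4: fault, evict 8, frames (5 0 4)
0: hit
Hits: 5.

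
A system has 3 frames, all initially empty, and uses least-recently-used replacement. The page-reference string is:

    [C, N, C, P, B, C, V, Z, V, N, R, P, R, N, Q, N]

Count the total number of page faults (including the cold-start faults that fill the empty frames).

C → miss, frames (C)
N → miss, frames (C N)
C → hit
P → miss, frames (N C P)
B → miss, evict N, frames (C P B)
C → hit
V → miss, evict P, frames (B C V)
Z → miss, evict B, frames (C V Z)
V → hit
N → miss, evict C, frames (Z V N)
R → miss, evict Z, frames (V N R)
P → miss, evict V, frames (N R P)
R → hit
N → hit
Q → miss, evict P, frames (R N Q)
N → hit
Page faults: 10.

10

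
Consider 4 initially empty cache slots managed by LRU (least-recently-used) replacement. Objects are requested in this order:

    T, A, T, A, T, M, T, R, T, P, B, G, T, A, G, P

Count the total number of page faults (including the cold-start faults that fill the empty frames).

9

T: fault, frames [T]
A: fault, frames [T, A]
T: hit
A: hit
T: hit
M: fault, frames [A, T, M]
T: hit
R: fault, frames [A, M, T, R]
T: hit
P: fault, evict A, frames [M, R, T, P]
B: fault, evict M, frames [R, T, P, B]
G: fault, evict R, frames [T, P, B, G]
T: hit
A: fault, evict P, frames [B, G, T, A]
G: hit
P: fault, evict B, frames [T, A, G, P]
Page faults: 9.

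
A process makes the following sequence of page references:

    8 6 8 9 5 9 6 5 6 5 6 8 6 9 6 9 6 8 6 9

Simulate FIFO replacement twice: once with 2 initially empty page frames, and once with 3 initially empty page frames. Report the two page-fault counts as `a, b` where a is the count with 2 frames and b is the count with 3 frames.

10, 7

2 frames: F F . F F . F . . . . F . F F . . F . F → 10 faults.
3 frames: F F . F F . . . . . . F F F . . . . . . → 7 faults.
7 < 10: adding a frame reduced faults, as is typical.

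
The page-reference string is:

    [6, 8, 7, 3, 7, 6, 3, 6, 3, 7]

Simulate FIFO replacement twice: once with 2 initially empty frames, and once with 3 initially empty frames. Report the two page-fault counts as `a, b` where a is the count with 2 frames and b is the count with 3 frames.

6, 5

2 frames: F F F F . F . . . F → 6 faults.
3 frames: F F F F . F . . . . → 5 faults.
5 < 6: adding a frame reduced faults, as is typical.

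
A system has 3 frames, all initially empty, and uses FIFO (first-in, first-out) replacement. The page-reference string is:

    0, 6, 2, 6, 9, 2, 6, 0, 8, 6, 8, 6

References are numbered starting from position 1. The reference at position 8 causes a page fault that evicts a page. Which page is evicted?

6

pos 1: 0: miss, frames [0]
pos 2: 6: miss, frames [0, 6]
pos 3: 2: miss, frames [0, 6, 2]
pos 4: 6: hit
pos 5: 9: miss, evict 0, frames [6, 2, 9]
pos 6: 2: hit
pos 7: 6: hit
pos 8: 0: miss, evict 6, frames [2, 9, 0]
At position 8, page 6 is evicted.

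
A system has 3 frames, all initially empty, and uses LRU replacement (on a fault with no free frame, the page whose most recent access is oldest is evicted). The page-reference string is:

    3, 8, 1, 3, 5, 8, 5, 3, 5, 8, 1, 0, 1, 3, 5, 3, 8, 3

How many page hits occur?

8

3: miss, frames [3]
8: miss, frames [3, 8]
1: miss, frames [3, 8, 1]
3: hit
5: miss, evict 8, frames [1, 3, 5]
8: miss, evict 1, frames [3, 5, 8]
5: hit
3: hit
5: hit
8: hit
1: miss, evict 3, frames [5, 8, 1]
0: miss, evict 5, frames [8, 1, 0]
1: hit
3: miss, evict 8, frames [0, 1, 3]
5: miss, evict 0, frames [1, 3, 5]
3: hit
8: miss, evict 1, frames [5, 3, 8]
3: hit
Hits: 8.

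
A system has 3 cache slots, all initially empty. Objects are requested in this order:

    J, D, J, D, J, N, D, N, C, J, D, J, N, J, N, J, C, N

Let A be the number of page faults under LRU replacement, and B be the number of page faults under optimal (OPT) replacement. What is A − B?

3

Under LRU: F F . . . F . . F F F . F . . . F . → 8 faults.
Under OPT: F F . . . F . . F . . . F . . . . . → 5 faults.
A − B = 8 − 5 = 3.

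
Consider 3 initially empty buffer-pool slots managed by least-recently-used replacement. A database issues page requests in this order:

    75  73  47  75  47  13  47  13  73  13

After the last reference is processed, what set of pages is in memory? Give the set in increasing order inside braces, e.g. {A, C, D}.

{13, 47, 73}

75 -> miss, frames [75]
73 -> miss, frames [75, 73]
47 -> miss, frames [75, 73, 47]
75 -> hit
47 -> hit
13 -> miss, evict 73, frames [75, 47, 13]
47 -> hit
13 -> hit
73 -> miss, evict 75, frames [47, 13, 73]
13 -> hit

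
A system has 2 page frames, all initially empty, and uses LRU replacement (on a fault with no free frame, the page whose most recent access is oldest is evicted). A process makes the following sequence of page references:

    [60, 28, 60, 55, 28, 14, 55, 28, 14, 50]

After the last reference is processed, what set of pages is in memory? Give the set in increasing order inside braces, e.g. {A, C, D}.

60: miss, frames {60}
28: miss, frames {60,28}
60: hit
55: miss, evict 28, frames {60,55}
28: miss, evict 60, frames {55,28}
14: miss, evict 55, frames {28,14}
55: miss, evict 28, frames {14,55}
28: miss, evict 14, frames {55,28}
14: miss, evict 55, frames {28,14}
50: miss, evict 28, frames {14,50}

{14, 50}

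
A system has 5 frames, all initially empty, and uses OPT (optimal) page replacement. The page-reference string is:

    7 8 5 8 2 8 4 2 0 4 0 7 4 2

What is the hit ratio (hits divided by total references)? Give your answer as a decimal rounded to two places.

0.57

7: miss, frames [7]
8: miss, frames [7, 8]
5: miss, frames [7, 8, 5]
8: hit
2: miss, frames [7, 8, 5, 2]
8: hit
4: miss, frames [7, 8, 5, 2, 4]
2: hit
0: miss, evict 5, frames [7, 8, 2, 4, 0]
4: hit
0: hit
7: hit
4: hit
2: hit
Hits: 8 of 14 references → 8/14 = 0.5714.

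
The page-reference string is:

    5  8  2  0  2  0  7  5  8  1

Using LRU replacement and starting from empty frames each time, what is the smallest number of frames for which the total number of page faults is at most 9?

2

f=1: 10 faults
f=2: 8 faults
f=3: 8 faults
f=4: 8 faults
f=5: 6 faults
f=6: 6 faults
Smallest f with faults ≤ 9 is 2.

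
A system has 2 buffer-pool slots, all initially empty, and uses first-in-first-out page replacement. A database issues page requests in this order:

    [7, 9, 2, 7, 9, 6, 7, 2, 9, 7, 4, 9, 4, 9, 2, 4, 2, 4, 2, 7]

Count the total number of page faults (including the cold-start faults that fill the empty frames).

7: fault, frames [7]
9: fault, frames [7, 9]
2: fault, evict 7, frames [9, 2]
7: fault, evict 9, frames [2, 7]
9: fault, evict 2, frames [7, 9]
6: fault, evict 7, frames [9, 6]
7: fault, evict 9, frames [6, 7]
2: fault, evict 6, frames [7, 2]
9: fault, evict 7, frames [2, 9]
7: fault, evict 2, frames [9, 7]
4: fault, evict 9, frames [7, 4]
9: fault, evict 7, frames [4, 9]
4: hit
9: hit
2: fault, evict 4, frames [9, 2]
4: fault, evict 9, frames [2, 4]
2: hit
4: hit
2: hit
7: fault, evict 2, frames [4, 7]
Page faults: 15.

15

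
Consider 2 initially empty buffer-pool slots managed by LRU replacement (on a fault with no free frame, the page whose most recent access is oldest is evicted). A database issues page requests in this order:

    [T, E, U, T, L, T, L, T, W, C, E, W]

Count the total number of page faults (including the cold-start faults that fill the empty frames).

T -> miss, frames {T}
E -> miss, frames {T,E}
U -> miss, evict T, frames {E,U}
T -> miss, evict E, frames {U,T}
L -> miss, evict U, frames {T,L}
T -> hit
L -> hit
T -> hit
W -> miss, evict L, frames {T,W}
C -> miss, evict T, frames {W,C}
E -> miss, evict W, frames {C,E}
W -> miss, evict C, frames {E,W}
Page faults: 9.

9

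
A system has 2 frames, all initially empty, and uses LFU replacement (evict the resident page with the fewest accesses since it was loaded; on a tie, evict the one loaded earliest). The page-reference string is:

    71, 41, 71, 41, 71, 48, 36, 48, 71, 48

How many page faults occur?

71: fault, frames [71]
41: fault, frames [71, 41]
71: hit
41: hit
71: hit
48: fault, evict 41, frames [71, 48]
36: fault, evict 48, frames [71, 36]
48: fault, evict 36, frames [71, 48]
71: hit
48: hit
Page faults: 5.

5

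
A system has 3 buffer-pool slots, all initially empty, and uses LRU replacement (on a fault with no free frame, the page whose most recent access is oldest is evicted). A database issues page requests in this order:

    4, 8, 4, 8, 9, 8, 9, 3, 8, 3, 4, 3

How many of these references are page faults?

5

4 -> miss, frames [4]
8 -> miss, frames [4, 8]
4 -> hit
8 -> hit
9 -> miss, frames [4, 8, 9]
8 -> hit
9 -> hit
3 -> miss, evict 4, frames [8, 9, 3]
8 -> hit
3 -> hit
4 -> miss, evict 9, frames [8, 3, 4]
3 -> hit
Page faults: 5.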